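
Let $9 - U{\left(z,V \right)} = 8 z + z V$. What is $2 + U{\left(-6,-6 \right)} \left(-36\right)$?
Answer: $-754$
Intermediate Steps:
$U{\left(z,V \right)} = 9 - 8 z - V z$ ($U{\left(z,V \right)} = 9 - \left(8 z + z V\right) = 9 - \left(8 z + V z\right) = 9 - 8 z - V z$)
$2 + U{\left(-6,-6 \right)} \left(-36\right) = 2 + \left(9 - -48 - \left(-6\right) \left(-6\right)\right) \left(-36\right) = 2 + \left(9 + 48 - 36\right) \left(-36\right) = 2 + 21 \left(-36\right) = 2 - 756 = -754$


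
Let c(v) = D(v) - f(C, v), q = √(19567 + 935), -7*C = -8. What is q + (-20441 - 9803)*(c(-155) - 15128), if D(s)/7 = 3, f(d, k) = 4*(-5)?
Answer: 456291228 + 3*√2278 ≈ 4.5629e+8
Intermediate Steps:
C = 8/7 (C = -⅐*(-8) = 8/7 ≈ 1.1429)
f(d, k) = -20
D(s) = 21 (D(s) = 7*3 = 21)
q = 3*√2278 (q = √20502 = 3*√2278 ≈ 143.19)
c(v) = 41 (c(v) = 21 - 1*(-20) = 21 + 20 = 41)
q + (-20441 - 9803)*(c(-155) - 15128) = 3*√2278 + (-20441 - 9803)*(41 - 15128) = 3*√2278 - 30244*(-15087) = 3*√2278 + 456291228 = 456291228 + 3*√2278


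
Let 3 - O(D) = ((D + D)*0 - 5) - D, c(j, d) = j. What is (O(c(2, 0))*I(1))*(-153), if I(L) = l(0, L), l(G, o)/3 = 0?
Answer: 0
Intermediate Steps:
l(G, o) = 0 (l(G, o) = 3*0 = 0)
O(D) = 8 + D (O(D) = 3 - (((D + D)*0 - 5) - D) = 3 - (((2*D)*0 - 5) - D) = 3 - ((0 - 5) - D) = 3 - (-5 - D) = 3 + (5 + D) = 8 + D)
I(L) = 0
(O(c(2, 0))*I(1))*(-153) = ((8 + 2)*0)*(-153) = (10*0)*(-153) = 0*(-153) = 0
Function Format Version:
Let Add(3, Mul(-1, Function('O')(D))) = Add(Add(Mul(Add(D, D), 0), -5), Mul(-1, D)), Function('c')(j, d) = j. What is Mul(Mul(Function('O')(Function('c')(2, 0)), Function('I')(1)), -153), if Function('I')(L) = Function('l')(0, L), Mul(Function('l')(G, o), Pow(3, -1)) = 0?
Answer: 0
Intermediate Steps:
Function('l')(G, o) = 0 (Function('l')(G, o) = Mul(3, 0) = 0)
Function('O')(D) = Add(8, D) (Function('O')(D) = Add(3, Mul(-1, Add(Add(Mul(Add(D, D), 0), -5), Mul(-1, D)))) = Add(3, Mul(-1, Add(Add(Mul(Mul(2, D), 0), -5), Mul(-1, D)))) = Add(3, Mul(-1, Add(Add(0, -5), Mul(-1, D)))) = Add(3, Mul(-1, Add(-5, Mul(-1, D)))) = Add(3, Add(5, D)) = Add(8, D))
Function('I')(L) = 0
Mul(Mul(Function('O')(Function('c')(2, 0)), Function('I')(1)), -153) = Mul(Mul(Add(8, 2), 0), -153) = Mul(Mul(10, 0), -153) = Mul(0, -153) = 0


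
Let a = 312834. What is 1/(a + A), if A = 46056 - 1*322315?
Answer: 1/36575 ≈ 2.7341e-5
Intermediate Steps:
A = -276259 (A = 46056 - 322315 = -276259)
1/(a + A) = 1/(312834 - 276259) = 1/36575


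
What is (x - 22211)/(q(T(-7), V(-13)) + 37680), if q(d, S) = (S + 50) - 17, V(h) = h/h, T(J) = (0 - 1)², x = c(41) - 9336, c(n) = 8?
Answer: -31539/37714 ≈ -0.83627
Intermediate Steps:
x = -9328 (x = 8 - 9336 = -9328)
T(J) = 1 (T(J) = (-1)² = 1)
V(h) = 1
q(d, S) = 33 + S (q(d, S) = (50 + S) - 17 = 33 + S)
(x - 22211)/(q(T(-7), V(-13)) + 37680) = (-9328 - 22211)/((33 + 1) + 37680) = -31539/(34 + 37680) = -31539/37714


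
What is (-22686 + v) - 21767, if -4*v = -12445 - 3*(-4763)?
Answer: -44914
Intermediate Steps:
v = -461 (v = -(-12445 - 3*(-4763))/4 = -(-12445 - 1*(-14289))/4 = -(-12445 + 14289)/4 = -¼*1844 = -461)
(-22686 + v) - 21767 = (-22686 - 461) - 21767 = -23147 - 21767 = -44914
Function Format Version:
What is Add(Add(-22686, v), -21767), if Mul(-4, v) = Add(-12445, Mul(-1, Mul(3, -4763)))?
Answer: -44914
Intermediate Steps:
v = -461 (v = Mul(Rational(-1, 4), Add(-12445, Mul(-1, Mul(3, -4763)))) = Mul(Rational(-1, 4), Add(-12445, Mul(-1, -14289))) = Mul(Rational(-1, 4), Add(-12445, 14289)) = Mul(Rational(-1, 4), 1844) = -461)
Add(Add(-22686, v), -21767) = Add(Add(-22686, -461), -21767) = Add(-23147, -21767) = -44914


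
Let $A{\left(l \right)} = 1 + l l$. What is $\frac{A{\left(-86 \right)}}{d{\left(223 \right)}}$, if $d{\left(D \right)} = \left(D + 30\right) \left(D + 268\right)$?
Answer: $\frac{7397}{124223} \approx 0.059546$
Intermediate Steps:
$A{\left(l \right)} = 1 + l^{2}$
$d{\left(D \right)} = \left(30 + D\right) \left(268 + D\right)$
$\frac{A{\left(-86 \right)}}{d{\left(223 \right)}} = \frac{1 + \left(-86\right)^{2}}{8040 + 223^{2} + 298 \cdot 223} = \frac{1 + 7396}{8040 + 49729 + 66454} = \frac{7397}{124223}$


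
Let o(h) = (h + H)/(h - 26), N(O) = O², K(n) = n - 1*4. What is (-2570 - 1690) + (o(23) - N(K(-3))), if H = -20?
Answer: -4310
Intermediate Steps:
K(n) = -4 + n (K(n) = n - 4 = -4 + n)
o(h) = (-20 + h)/(-26 + h) (o(h) = (h - 20)/(h - 26) = (-20 + h)/(-26 + h))
(-2570 - 1690) + (o(23) - N(K(-3))) = (-2570 - 1690) + ((-20 + 23)/(-26 + 23) - (-4 - 3)²) = -4260 + (3/(-3) - 1*(-7)²) = -4260 + (-⅓*3 - 1*49) = -4260 + (-1 - 49) = -4260 - 50 = -4310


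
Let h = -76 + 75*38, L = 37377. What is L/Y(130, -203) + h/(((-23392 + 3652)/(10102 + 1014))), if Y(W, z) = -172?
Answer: -215770601/121260 ≈ -1779.4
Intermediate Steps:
h = 2774 (h = -76 + 2850 = 2774)
L/Y(130, -203) + h/(((-23392 + 3652)/(10102 + 1014))) = 37377/(-172) + 2774/(((-23392 + 3652)/(10102 + 1014))) = 37377*(-1/172) + 2774/((-19740/11116)) = -37377/172 + 2774/((-19740*1/11116)) = -37377/172 + 2774/(-705/397) = -37377/172 + 2774*(-397/705) = -37377/172 - 1101278/705 = -215770601/121260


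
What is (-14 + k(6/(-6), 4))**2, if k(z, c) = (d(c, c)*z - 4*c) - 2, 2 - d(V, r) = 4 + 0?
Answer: 900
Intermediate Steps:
d(V, r) = -2 (d(V, r) = 2 - (4 + 0) = 2 - 1*4 = 2 - 4 = -2)
k(z, c) = -2 - 4*c - 2*z (k(z, c) = (-2*z - 4*c) - 2 = (-4*c - 2*z) - 2 = -2 - 4*c - 2*z)
(-14 + k(6/(-6), 4))**2 = (-14 + (-2 - 4*4 - 12/(-6)))**2 = (-14 + (-2 - 16 - 12*(-1)/6))**2 = (-14 + (-2 - 16 - 2*(-1)))**2 = (-14 + (-2 - 16 + 2))**2 = (-14 - 16)**2 = (-30)**2 = 900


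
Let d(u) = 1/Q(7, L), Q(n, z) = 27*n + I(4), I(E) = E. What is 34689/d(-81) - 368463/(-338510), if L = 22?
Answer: 2266317032733/338510 ≈ 6.6950e+6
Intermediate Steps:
Q(n, z) = 4 + 27*n (Q(n, z) = 27*n + 4 = 4 + 27*n)
d(u) = 1/193 (d(u) = 1/(4 + 27*7) = 1/(4 + 189) = 1/193)
34689/d(-81) - 368463/(-338510) = 34689/(1/193) - 368463/(-338510) = 34689*193 - 368463*(-1/338510) = 6694977 + 368463/338510 = 2266317032733/338510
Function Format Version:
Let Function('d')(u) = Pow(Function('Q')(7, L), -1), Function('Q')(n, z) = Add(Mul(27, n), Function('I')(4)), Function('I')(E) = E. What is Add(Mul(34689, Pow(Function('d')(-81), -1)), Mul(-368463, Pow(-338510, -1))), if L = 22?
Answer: Rational(2266317032733, 338510) ≈ 6.6950e+6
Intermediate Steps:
Function('Q')(n, z) = Add(4, Mul(27, n)) (Function('Q')(n, z) = Add(Mul(27, n), 4) = Add(4, Mul(27, n)))
Function('d')(u) = Rational(1, 193) (Function('d')(u) = Pow(Add(4, Mul(27, 7)), -1) = Pow(Add(4, 189), -1) = Pow(193, -1) = Rational(1, 193))
Add(Mul(34689, Pow(Function('d')(-81), -1)), Mul(-368463, Pow(-338510, -1))) = Add(Mul(34689, Pow(Rational(1, 193), -1)), Mul(-368463, Pow(-338510, -1))) = Add(Mul(34689, 193), Mul(-368463, Rational(-1, 338510))) = Add(6694977, Rational(368463, 338510)) = Rational(2266317032733, 338510)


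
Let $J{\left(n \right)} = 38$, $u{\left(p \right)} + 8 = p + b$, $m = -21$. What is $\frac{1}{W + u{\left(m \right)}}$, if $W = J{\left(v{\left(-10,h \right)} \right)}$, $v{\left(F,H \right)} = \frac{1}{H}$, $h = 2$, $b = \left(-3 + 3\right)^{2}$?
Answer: $\frac{1}{9} \approx 0.11111$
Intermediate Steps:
$b = 0$ ($b = 0^{2} = 0$)
$u{\left(p \right)} = -8 + p$ ($u{\left(p \right)} = -8 + \left(p + 0\right) = -8 + p$)
$W = 38$
$\frac{1}{W + u{\left(m \right)}} = \frac{1}{38 - 29} = \frac{1}{9}$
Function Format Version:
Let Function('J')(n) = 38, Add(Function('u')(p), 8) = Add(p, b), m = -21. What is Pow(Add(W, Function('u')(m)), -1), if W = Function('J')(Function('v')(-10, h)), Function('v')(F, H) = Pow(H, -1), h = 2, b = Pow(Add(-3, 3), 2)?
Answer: Rational(1, 9) ≈ 0.11111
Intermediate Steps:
b = 0 (b = Pow(0, 2) = 0)
Function('u')(p) = Add(-8, p) (Function('u')(p) = Add(-8, Add(p, 0)) = Add(-8, p))
W = 38
Pow(Add(W, Function('u')(m)), -1) = Pow(Add(38, Add(-8, -21)), -1) = Pow(Add(38, -29), -1) = Pow(9, -1) = Rational(1, 9)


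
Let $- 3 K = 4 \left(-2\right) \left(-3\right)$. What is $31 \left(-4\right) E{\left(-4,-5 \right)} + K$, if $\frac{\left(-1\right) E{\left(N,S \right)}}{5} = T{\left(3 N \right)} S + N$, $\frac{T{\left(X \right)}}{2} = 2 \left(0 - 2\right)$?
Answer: $22312$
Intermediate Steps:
$T{\left(X \right)} = -8$ ($T{\left(X \right)} = 2 \cdot 2 \left(0 - 2\right) = 2 \cdot 2 \left(-2\right) = 2 \left(-4\right) = -8$)
$E{\left(N,S \right)} = - 5 N + 40 S$ ($E{\left(N,S \right)} = - 5 \left(- 8 S + N\right) = - 5 \left(N - 8 S\right) = - 5 N + 40 S$)
$K = -8$ ($K = - \frac{4 \left(-2\right) \left(-3\right)}{3} = - \frac{\left(-8\right) \left(-3\right)}{3} = \left(- \frac{1}{3}\right) 24 = -8$)
$31 \left(-4\right) E{\left(-4,-5 \right)} + K = 31 \left(-4\right) \left(\left(-5\right) \left(-4\right) + 40 \left(-5\right)\right) - 8 = - 124 \left(20 - 200\right) - 8 = \left(-124\right) \left(-180\right) - 8 = 22320 - 8 = 22312$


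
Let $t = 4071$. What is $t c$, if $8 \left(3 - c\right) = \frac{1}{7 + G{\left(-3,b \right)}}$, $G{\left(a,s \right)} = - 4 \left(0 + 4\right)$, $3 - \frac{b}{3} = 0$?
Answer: $\frac{294469}{24} \approx 12270.0$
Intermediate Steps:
$b = 9$ ($b = 9 - 0 = 9 + 0 = 9$)
$G{\left(a,s \right)} = -16$ ($G{\left(a,s \right)} = \left(-4\right) 4 = -16$)
$c = \frac{217}{72}$ ($c = 3 - \frac{1}{8 \left(7 - 16\right)} = 3 - \frac{1}{8 \left(-9\right)} = 3 - - \frac{1}{72} = 3 + \frac{1}{72} = \frac{217}{72} \approx 3.0139$)
$t c = 4071 \cdot \frac{217}{72} = \frac{294469}{24}$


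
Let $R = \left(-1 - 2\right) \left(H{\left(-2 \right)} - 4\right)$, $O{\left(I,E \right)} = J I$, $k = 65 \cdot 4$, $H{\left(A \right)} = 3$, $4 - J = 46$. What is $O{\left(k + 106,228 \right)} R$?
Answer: $-46116$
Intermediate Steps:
$J = -42$ ($J = 4 - 46 = -42$)
$k = 260$
$O{\left(I,E \right)} = - 42 I$
$R = 3$ ($R = \left(-1 - 2\right) \left(3 - 4\right) = \left(-3\right) \left(-1\right) = 3$)
$O{\left(k + 106,228 \right)} R = - 42 \left(260 + 106\right) 3 = \left(-42\right) 366 \cdot 3 = \left(-15372\right) 3 = -46116$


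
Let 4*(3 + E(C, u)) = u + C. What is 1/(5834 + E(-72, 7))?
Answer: 4/23259 ≈ 0.00017198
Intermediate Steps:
E(C, u) = -3 + C/4 + u/4 (E(C, u) = -3 + (u + C)/4 = -3 + (C + u)/4 = -3 + (C/4 + u/4) = -3 + C/4 + u/4)
1/(5834 + E(-72, 7)) = 1/(5834 + (-3 + (¼)*(-72) + (¼)*7)) = 1/(5834 + (-3 - 18 + 7/4)) = 1/(5834 - 77/4) = 1/(23259/4) = 4/23259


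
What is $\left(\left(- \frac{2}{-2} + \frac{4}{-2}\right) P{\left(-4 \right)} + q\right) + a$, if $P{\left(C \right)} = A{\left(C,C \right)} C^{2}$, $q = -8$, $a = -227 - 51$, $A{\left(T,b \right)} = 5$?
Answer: $-366$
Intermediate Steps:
$a = -278$
$P{\left(C \right)} = 5 C^{2}$
$\left(\left(- \frac{2}{-2} + \frac{4}{-2}\right) P{\left(-4 \right)} + q\right) + a = \left(\left(- \frac{2}{-2} + \frac{4}{-2}\right) 5 \left(-4\right)^{2} - 8\right) - 278 = \left(\left(\left(-2\right) \left(- \frac{1}{2}\right) + 4 \left(- \frac{1}{2}\right)\right) 5 \cdot 16 - 8\right) - 278 = \left(\left(1 - 2\right) 80 - 8\right) - 278 = \left(\left(-1\right) 80 - 8\right) - 278 = \left(-80 - 8\right) - 278 = -88 - 278 = -366$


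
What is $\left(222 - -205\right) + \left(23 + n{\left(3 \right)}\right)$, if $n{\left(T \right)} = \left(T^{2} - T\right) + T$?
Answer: $459$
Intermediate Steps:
$n{\left(T \right)} = T^{2}$
$\left(222 - -205\right) + \left(23 + n{\left(3 \right)}\right) = \left(222 - -205\right) + \left(23 + 3^{2}\right) = \left(222 + 205\right) + \left(23 + 9\right) = 427 + 32 = 459$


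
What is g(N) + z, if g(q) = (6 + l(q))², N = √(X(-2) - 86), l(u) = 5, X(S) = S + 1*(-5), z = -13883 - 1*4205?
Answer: -17967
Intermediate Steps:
z = -18088 (z = -13883 - 4205 = -18088)
X(S) = -5 + S (X(S) = S - 5 = -5 + S)
N = I*√93 (N = √((-5 - 2) - 86) = √(-7 - 86) = √(-93) = I*√93 ≈ 9.6436*I)
g(q) = 121 (g(q) = (6 + 5)² = 11² = 121)
g(N) + z = 121 - 18088 = -17967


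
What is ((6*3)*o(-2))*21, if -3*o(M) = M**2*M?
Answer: 1008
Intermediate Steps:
o(M) = -M**3/3 (o(M) = -M**2*M/3 = -M**3/3)
((6*3)*o(-2))*21 = ((6*3)*(-1/3*(-2)**3))*21 = (18*(-1/3*(-8)))*21 = (18*(8/3))*21 = 48*21 = 1008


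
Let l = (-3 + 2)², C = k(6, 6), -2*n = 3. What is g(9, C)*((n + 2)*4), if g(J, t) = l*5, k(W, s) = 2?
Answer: 10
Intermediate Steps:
n = -3/2 (n = -½*3 = -3/2 ≈ -1.5000)
C = 2
l = 1 (l = (-1)² = 1)
g(J, t) = 5 (g(J, t) = 1*5 = 5)
g(9, C)*((n + 2)*4) = 5*((-3/2 + 2)*4) = 5*((½)*4) = 5*2 = 10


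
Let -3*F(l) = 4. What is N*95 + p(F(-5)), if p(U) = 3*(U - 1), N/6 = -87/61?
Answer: -50017/61 ≈ -819.95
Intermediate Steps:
F(l) = -4/3 (F(l) = -⅓*4 = -4/3)
N = -522/61 (N = 6*(-87/61) = -522/61 ≈ -8.5574)
p(U) = -3 + 3*U (p(U) = 3*(-1 + U) = -3 + 3*U)
N*95 + p(F(-5)) = -522/61*95 + (-3 + 3*(-4/3)) = -49590/61 + (-3 - 4) = -49590/61 - 7 = -50017/61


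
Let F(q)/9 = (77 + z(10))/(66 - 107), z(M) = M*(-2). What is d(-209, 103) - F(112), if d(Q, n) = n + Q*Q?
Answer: 1795657/41 ≈ 43797.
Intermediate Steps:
z(M) = -2*M
d(Q, n) = n + Q**2
F(q) = -513/41 (F(q) = 9*((77 - 2*10)/(66 - 107)) = 9*((77 - 20)/(-41)) = 9*(57*(-1/41)) = 9*(-57/41) = -513/41)
d(-209, 103) - F(112) = (103 + (-209)**2) - 1*(-513/41) = (103 + 43681) + 513/41 = 43784 + 513/41 = 1795657/41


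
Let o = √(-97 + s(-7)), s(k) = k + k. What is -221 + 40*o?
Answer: -221 + 40*I*√111 ≈ -221.0 + 421.43*I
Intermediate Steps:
s(k) = 2*k
o = I*√111 (o = √(-97 + 2*(-7)) = √(-97 - 14) = √(-111) = I*√111 ≈ 10.536*I)
-221 + 40*o = -221 + 40*(I*√111) = -221 + 40*I*√111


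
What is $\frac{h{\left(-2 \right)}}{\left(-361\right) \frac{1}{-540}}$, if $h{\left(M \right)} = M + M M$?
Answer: $\frac{1080}{361} \approx 2.9917$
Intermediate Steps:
$h{\left(M \right)} = M + M^{2}$
$\frac{h{\left(-2 \right)}}{\left(-361\right) \frac{1}{-540}} = \frac{\left(-2\right) \left(1 - 2\right)}{\left(-361\right) \frac{1}{-540}} = \frac{\left(-2\right) \left(-1\right)}{\left(-361\right) \left(- \frac{1}{540}\right)} = \frac{2}{\frac{361}{540}} = 2 \cdot \frac{540}{361} = \frac{1080}{361}$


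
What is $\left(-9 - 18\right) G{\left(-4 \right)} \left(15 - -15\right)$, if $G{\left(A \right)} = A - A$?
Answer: $0$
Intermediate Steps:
$G{\left(A \right)} = 0$
$\left(-9 - 18\right) G{\left(-4 \right)} \left(15 - -15\right) = \left(-9 - 18\right) 0 \left(15 - -15\right) = \left(-9 - 18\right) 0 \left(15 + 15\right) = \left(-27\right) 0 \cdot 30 = 0 \cdot 30 = 0$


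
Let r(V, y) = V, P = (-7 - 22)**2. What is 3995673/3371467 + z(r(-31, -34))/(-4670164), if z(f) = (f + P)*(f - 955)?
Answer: 485297818968/357847813877 ≈ 1.3562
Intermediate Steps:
P = 841 (P = (-29)**2 = 841)
z(f) = (-955 + f)*(841 + f) (z(f) = (f + 841)*(f - 955) = (841 + f)*(-955 + f) = (-955 + f)*(841 + f))
3995673/3371467 + z(r(-31, -34))/(-4670164) = 3995673/3371467 + (-803155 + (-31)**2 - 114*(-31))/(-4670164) = 3995673*(1/3371467) + (-803155 + 961 + 3534)*(-1/4670164) = 363243/306497 - 798660*(-1/4670164) = 363243/306497 + 199665/1167541 = 485297818968/357847813877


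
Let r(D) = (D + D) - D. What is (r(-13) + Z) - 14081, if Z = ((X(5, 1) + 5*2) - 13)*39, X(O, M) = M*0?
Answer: -14211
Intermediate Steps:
X(O, M) = 0
r(D) = D (r(D) = 2*D - D = D)
Z = -117 (Z = ((0 + 5*2) - 13)*39 = ((0 + 10) - 13)*39 = (10 - 13)*39 = -3*39 = -117)
(r(-13) + Z) - 14081 = (-13 - 117) - 14081 = -130 - 14081 = -14211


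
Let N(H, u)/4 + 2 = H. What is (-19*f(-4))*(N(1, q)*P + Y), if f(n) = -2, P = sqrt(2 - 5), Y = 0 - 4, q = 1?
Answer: -152 - 152*I*sqrt(3) ≈ -152.0 - 263.27*I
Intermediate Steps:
N(H, u) = -8 + 4*H
Y = -4
P = I*sqrt(3) (P = sqrt(-3) = I*sqrt(3) ≈ 1.732*I)
(-19*f(-4))*(N(1, q)*P + Y) = (-19*(-2))*((-8 + 4*1)*(I*sqrt(3)) - 4) = 38*((-8 + 4)*(I*sqrt(3)) - 4) = 38*(-4*I*sqrt(3) - 4) = 38*(-4 - 4*I*sqrt(3)) = -152 - 152*I*sqrt(3)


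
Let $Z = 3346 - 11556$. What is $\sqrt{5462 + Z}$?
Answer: $2 i \sqrt{687} \approx 52.421 i$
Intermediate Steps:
$Z = -8210$
$\sqrt{5462 + Z} = \sqrt{5462 - 8210} = \sqrt{-2748} = 2 i \sqrt{687}$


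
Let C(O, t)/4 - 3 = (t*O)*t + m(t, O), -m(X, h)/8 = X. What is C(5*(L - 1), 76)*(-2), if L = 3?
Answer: -457240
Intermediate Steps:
m(X, h) = -8*X
C(O, t) = 12 - 32*t + 4*O*t² (C(O, t) = 12 + 4*((t*O)*t - 8*t) = 12 + 4*((O*t)*t - 8*t) = 12 + 4*(O*t² - 8*t) = 12 + 4*(-8*t + O*t²) = 12 + (-32*t + 4*O*t²) = 12 - 32*t + 4*O*t²)
C(5*(L - 1), 76)*(-2) = (12 - 32*76 + 4*(5*(3 - 1))*76²)*(-2) = (12 - 2432 + 4*(5*2)*5776)*(-2) = (12 - 2432 + 4*10*5776)*(-2) = (12 - 2432 + 231040)*(-2) = 228620*(-2) = -457240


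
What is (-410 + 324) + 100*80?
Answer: 7914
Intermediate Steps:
(-410 + 324) + 100*80 = -86 + 8000 = 7914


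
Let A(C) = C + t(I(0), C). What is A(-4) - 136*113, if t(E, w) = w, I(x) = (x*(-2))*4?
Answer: -15376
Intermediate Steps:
I(x) = -8*x (I(x) = -2*x*4 = -8*x)
A(C) = 2*C (A(C) = C + C = 2*C)
A(-4) - 136*113 = 2*(-4) - 136*113 = -8 - 15368 = -15376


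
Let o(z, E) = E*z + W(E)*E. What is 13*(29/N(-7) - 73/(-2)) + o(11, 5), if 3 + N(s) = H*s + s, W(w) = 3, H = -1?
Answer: 2513/6 ≈ 418.83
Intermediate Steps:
o(z, E) = 3*E + E*z (o(z, E) = E*z + 3*E = 3*E + E*z)
N(s) = -3 (N(s) = -3 + (-s + s) = -3 + 0 = -3)
13*(29/N(-7) - 73/(-2)) + o(11, 5) = 13*(29/(-3) - 73/(-2)) + 5*(3 + 11) = 13*(29*(-⅓) - 73*(-½)) + 5*14 = 13*(-29/3 + 73/2) + 70 = 13*(161/6) + 70 = 2093/6 + 70 = 2513/6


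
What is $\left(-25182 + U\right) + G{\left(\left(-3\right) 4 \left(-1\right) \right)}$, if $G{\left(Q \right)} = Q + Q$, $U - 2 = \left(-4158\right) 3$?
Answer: $-37630$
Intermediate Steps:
$U = -12472$ ($U = 2 - 12474 = -12472$)
$G{\left(Q \right)} = 2 Q$
$\left(-25182 + U\right) + G{\left(\left(-3\right) 4 \left(-1\right) \right)} = \left(-25182 - 12472\right) + 2 \left(-3\right) 4 \left(-1\right) = -37654 + 2 \left(\left(-12\right) \left(-1\right)\right) = -37654 + 2 \cdot 12 = -37654 + 24 = -37630$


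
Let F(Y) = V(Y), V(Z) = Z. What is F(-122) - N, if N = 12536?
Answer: -12658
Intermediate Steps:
F(Y) = Y
F(-122) - N = -122 - 1*12536 = -122 - 12536 = -12658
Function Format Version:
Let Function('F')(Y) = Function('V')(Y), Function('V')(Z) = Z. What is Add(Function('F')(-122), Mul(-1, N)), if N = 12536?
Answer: -12658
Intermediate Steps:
Function('F')(Y) = Y
Add(Function('F')(-122), Mul(-1, N)) = Add(-122, Mul(-1, 12536)) = Add(-122, -12536) = -12658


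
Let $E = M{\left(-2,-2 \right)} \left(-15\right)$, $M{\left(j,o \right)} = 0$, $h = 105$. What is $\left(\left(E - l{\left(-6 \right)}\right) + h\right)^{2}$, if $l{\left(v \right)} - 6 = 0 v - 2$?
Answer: $10201$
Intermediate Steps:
$E = 0$ ($E = 0 \left(-15\right) = 0$)
$l{\left(v \right)} = 4$ ($l{\left(v \right)} = 6 - \left(2 + 0 v\right) = 6 + \left(0 - 2\right) = 6 - 2 = 4$)
$\left(\left(E - l{\left(-6 \right)}\right) + h\right)^{2} = \left(\left(0 - 4\right) + 105\right)^{2} = \left(-4 + 105\right)^{2} = 101^{2} = 10201$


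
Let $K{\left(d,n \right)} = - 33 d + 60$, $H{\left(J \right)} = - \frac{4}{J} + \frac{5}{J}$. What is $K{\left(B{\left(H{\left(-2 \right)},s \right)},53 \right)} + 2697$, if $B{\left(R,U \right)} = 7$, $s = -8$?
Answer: $2526$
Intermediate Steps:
$H{\left(J \right)} = \frac{1}{J}$
$K{\left(d,n \right)} = 60 - 33 d$
$K{\left(B{\left(H{\left(-2 \right)},s \right)},53 \right)} + 2697 = \left(60 - 231\right) + 2697 = -171 + 2697 = 2526$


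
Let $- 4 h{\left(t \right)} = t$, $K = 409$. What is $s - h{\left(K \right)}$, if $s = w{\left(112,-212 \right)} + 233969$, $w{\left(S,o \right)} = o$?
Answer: $\frac{935437}{4} \approx 2.3386 \cdot 10^{5}$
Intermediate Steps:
$h{\left(t \right)} = - \frac{t}{4}$
$s = 233757$ ($s = -212 + 233969 = 233757$)
$s - h{\left(K \right)} = 233757 - \left(- \frac{1}{4}\right) 409 = 233757 - - \frac{409}{4} = 233757 + \frac{409}{4} = \frac{935437}{4}$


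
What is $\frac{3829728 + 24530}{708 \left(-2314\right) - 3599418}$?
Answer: $- \frac{1927129}{2618865} \approx -0.73586$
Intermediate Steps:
$\frac{3829728 + 24530}{708 \left(-2314\right) - 3599418} = \frac{3854258}{-1638312 - 3599418} = \frac{3854258}{-5237730} = 3854258 \left(- \frac{1}{5237730}\right) = - \frac{1927129}{2618865}$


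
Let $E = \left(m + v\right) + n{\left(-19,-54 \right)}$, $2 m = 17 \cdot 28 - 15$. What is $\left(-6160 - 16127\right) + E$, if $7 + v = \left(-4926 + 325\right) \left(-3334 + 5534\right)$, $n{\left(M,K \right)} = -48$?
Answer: $- \frac{20288623}{2} \approx -1.0144 \cdot 10^{7}$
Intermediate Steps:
$m = \frac{461}{2}$ ($m = \frac{17 \cdot 28 - 15}{2} = \frac{476 - 15}{2} = \frac{1}{2} \cdot 461 = \frac{461}{2} \approx 230.5$)
$v = -10122207$ ($v = -7 + \left(-4926 + 325\right) \left(-3334 + 5534\right) = -7 - 10122200 = -10122207$)
$E = - \frac{20244049}{2}$ ($E = \left(\frac{461}{2} - 10122207\right) - 48 = - \frac{20243953}{2} - 48 = - \frac{20244049}{2} \approx -1.0122 \cdot 10^{7}$)
$\left(-6160 - 16127\right) + E = \left(-6160 - 16127\right) - \frac{20244049}{2} = -22287 - \frac{20244049}{2} = - \frac{20288623}{2}$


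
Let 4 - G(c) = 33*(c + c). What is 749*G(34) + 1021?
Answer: -1676739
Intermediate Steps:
G(c) = 4 - 66*c (G(c) = 4 - 33*(c + c) = 4 - 33*2*c = 4 - 66*c)
749*G(34) + 1021 = 749*(4 - 66*34) + 1021 = 749*(4 - 2244) + 1021 = 749*(-2240) + 1021 = -1677760 + 1021 = -1676739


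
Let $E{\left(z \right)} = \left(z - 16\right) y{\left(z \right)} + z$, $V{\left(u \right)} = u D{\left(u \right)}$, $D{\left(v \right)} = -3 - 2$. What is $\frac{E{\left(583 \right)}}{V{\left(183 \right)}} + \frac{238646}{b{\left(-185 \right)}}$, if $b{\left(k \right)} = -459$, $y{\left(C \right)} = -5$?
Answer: $- \frac{4261322}{8235} \approx -517.46$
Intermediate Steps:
$D{\left(v \right)} = -5$
$V{\left(u \right)} = - 5 u$ ($V{\left(u \right)} = u \left(-5\right) = - 5 u$)
$E{\left(z \right)} = 80 - 4 z$ ($E{\left(z \right)} = \left(z - 16\right) \left(-5\right) + z = \left(-16 + z\right) \left(-5\right) + z = \left(80 - 5 z\right) + z = 80 - 4 z$)
$\frac{E{\left(583 \right)}}{V{\left(183 \right)}} + \frac{238646}{b{\left(-185 \right)}} = \frac{80 - 2332}{\left(-5\right) 183} + \frac{238646}{-459} = \frac{80 - 2332}{-915} + 238646 \left(- \frac{1}{459}\right) = \left(-2252\right) \left(- \frac{1}{915}\right) - \frac{14038}{27} = \frac{2252}{915} - \frac{14038}{27} = - \frac{4261322}{8235}$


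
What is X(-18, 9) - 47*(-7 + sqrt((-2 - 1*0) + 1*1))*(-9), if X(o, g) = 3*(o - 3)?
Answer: -3024 + 423*I ≈ -3024.0 + 423.0*I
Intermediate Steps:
X(o, g) = -9 + 3*o (X(o, g) = 3*(-3 + o) = -9 + 3*o)
X(-18, 9) - 47*(-7 + sqrt((-2 - 1*0) + 1*1))*(-9) = (-9 + 3*(-18)) - 47*(-7 + sqrt((-2 - 1*0) + 1*1))*(-9) = (-9 - 54) - 47*(-7 + sqrt((-2 + 0) + 1))*(-9) = -63 - 47*(-7 + sqrt(-2 + 1))*(-9) = -63 - 47*(-7 + sqrt(-1))*(-9) = -63 - 47*(-7 + I)*(-9) = -63 - 47*(63 - 9*I) = -63 + (-2961 + 423*I) = -3024 + 423*I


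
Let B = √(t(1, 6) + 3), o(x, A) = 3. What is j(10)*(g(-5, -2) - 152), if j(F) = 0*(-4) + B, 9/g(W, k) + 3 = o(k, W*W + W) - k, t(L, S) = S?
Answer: -885/2 ≈ -442.50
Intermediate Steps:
g(W, k) = -9/k (g(W, k) = 9/(-3 + (3 - k)) = 9/((-k)) = 9*(-1/k) = -9/k)
B = 3 (B = √(6 + 3) = √9 = 3)
j(F) = 3 (j(F) = 0*(-4) + 3 = 0 + 3 = 3)
j(10)*(g(-5, -2) - 152) = 3*(-9/(-2) - 152) = 3*(-9*(-½) - 152) = 3*(9/2 - 152) = 3*(-295/2) = -885/2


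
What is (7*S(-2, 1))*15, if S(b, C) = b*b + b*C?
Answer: 210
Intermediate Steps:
S(b, C) = b**2 + C*b
(7*S(-2, 1))*15 = (7*(-2*(1 - 2)))*15 = (7*(-2*(-1)))*15 = (7*2)*15 = 14*15 = 210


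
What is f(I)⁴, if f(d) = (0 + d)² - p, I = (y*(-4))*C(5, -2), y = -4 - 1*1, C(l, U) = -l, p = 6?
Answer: 9976021591361296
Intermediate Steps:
y = -5 (y = -4 - 1 = -5)
I = -100 (I = (-5*(-4))*(-1*5) = 20*(-5) = -100)
f(d) = -6 + d² (f(d) = (0 + d)² - 1*6 = d² - 6 = -6 + d²)
f(I)⁴ = (-6 + (-100)²)⁴ = (-6 + 10000)⁴ = 9994⁴ = 9976021591361296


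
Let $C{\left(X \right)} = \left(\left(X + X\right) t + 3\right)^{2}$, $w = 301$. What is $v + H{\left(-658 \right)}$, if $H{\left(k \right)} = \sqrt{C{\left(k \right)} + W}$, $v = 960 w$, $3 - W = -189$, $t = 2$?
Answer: $288960 + \sqrt{6911833} \approx 2.9159 \cdot 10^{5}$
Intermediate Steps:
$W = 192$ ($W = 3 - -189 = 3 + 189 = 192$)
$C{\left(X \right)} = \left(3 + 4 X\right)^{2}$ ($C{\left(X \right)} = \left(\left(X + X\right) 2 + 3\right)^{2} = \left(2 X 2 + 3\right)^{2} = \left(4 X + 3\right)^{2} = \left(3 + 4 X\right)^{2}$)
$v = 288960$ ($v = 960 \cdot 301 = 288960$)
$H{\left(k \right)} = \sqrt{192 + \left(3 + 4 k\right)^{2}}$ ($H{\left(k \right)} = \sqrt{\left(3 + 4 k\right)^{2} + 192} = \sqrt{192 + \left(3 + 4 k\right)^{2}}$)
$v + H{\left(-658 \right)} = 288960 + \sqrt{192 + \left(3 + 4 \left(-658\right)\right)^{2}} = 288960 + \sqrt{192 + \left(3 - 2632\right)^{2}} = 288960 + \sqrt{192 + \left(-2629\right)^{2}} = 288960 + \sqrt{192 + 6911641} = 288960 + \sqrt{6911833}$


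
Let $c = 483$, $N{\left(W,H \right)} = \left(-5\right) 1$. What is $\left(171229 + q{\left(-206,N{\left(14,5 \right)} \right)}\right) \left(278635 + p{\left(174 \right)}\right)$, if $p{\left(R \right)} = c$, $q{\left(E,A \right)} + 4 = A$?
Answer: $47790583960$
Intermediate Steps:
$N{\left(W,H \right)} = -5$
$q{\left(E,A \right)} = -4 + A$
$p{\left(R \right)} = 483$
$\left(171229 + q{\left(-206,N{\left(14,5 \right)} \right)}\right) \left(278635 + p{\left(174 \right)}\right) = \left(171229 - 9\right) \left(278635 + 483\right) = \left(171229 - 9\right) 279118 = 171220 \cdot 279118 = 47790583960$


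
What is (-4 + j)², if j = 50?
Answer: 2116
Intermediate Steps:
(-4 + j)² = (-4 + 50)² = 46² = 2116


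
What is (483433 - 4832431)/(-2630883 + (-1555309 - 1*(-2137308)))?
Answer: 2174499/1024442 ≈ 2.1226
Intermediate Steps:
(483433 - 4832431)/(-2630883 + (-1555309 - 1*(-2137308))) = -4348998/(-2630883 + (-1555309 + 2137308)) = -4348998/(-2630883 + 581999) = -4348998/(-2048884) = -4348998*(-1/2048884) = 2174499/1024442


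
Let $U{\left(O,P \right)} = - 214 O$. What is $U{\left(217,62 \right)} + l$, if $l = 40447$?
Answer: $-5991$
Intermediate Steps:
$U{\left(217,62 \right)} + l = \left(-214\right) 217 + 40447 = -46438 + 40447 = -5991$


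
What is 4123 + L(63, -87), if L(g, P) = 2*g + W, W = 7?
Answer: 4256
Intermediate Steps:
L(g, P) = 7 + 2*g (L(g, P) = 2*g + 7 = 7 + 2*g)
4123 + L(63, -87) = 4123 + (7 + 2*63) = 4123 + (7 + 126) = 4123 + 133 = 4256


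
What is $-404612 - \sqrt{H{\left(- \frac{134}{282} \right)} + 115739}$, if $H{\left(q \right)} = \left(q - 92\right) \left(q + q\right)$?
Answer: $-404612 - \frac{13 \sqrt{13625765}}{141} \approx -4.0495 \cdot 10^{5}$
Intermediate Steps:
$H{\left(q \right)} = 2 q \left(-92 + q\right)$ ($H{\left(q \right)} = \left(-92 + q\right) 2 q = 2 q \left(-92 + q\right)$)
$-404612 - \sqrt{H{\left(- \frac{134}{282} \right)} + 115739} = -404612 - \sqrt{2 \left(- \frac{134}{282}\right) \left(-92 - \frac{134}{282}\right) + 115739} = -404612 - \sqrt{2 \left(\left(-134\right) \frac{1}{282}\right) \left(-92 - \frac{67}{141}\right) + 115739} = -404612 - \sqrt{2 \left(- \frac{67}{141}\right) \left(-92 - \frac{67}{141}\right) + 115739} = -404612 - \sqrt{2 \left(- \frac{67}{141}\right) \left(- \frac{13039}{141}\right) + 115739} = -404612 - \sqrt{\frac{1747226}{19881} + 115739} = -404612 - \sqrt{\frac{2302754285}{19881}} = -404612 - \frac{13 \sqrt{13625765}}{141}$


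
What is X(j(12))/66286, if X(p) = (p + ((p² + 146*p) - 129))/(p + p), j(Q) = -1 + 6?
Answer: 631/662860 ≈ 0.00095194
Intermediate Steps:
j(Q) = 5
X(p) = (-129 + p² + 147*p)/(2*p) (X(p) = (p + (-129 + p² + 146*p))/((2*p)) = (-129 + p² + 147*p)*(1/(2*p)) = (-129 + p² + 147*p)/(2*p))
X(j(12))/66286 = ((½)*(-129 + 5*(147 + 5))/5)/66286 = ((½)*(⅕)*(-129 + 5*152))*(1/66286) = ((½)*(⅕)*(-129 + 760))*(1/66286) = ((½)*(⅕)*631)*(1/66286) = (631/10)*(1/66286) = 631/662860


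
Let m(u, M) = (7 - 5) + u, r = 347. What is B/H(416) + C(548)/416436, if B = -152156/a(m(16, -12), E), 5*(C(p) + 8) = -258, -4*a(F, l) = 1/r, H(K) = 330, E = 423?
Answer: 1465802859509/2290398 ≈ 6.3998e+5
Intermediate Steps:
m(u, M) = 2 + u
a(F, l) = -1/1388 (a(F, l) = -¼/347 = -¼*1/347 = -1/1388)
C(p) = -298/5 (C(p) = -8 + (⅕)*(-258) = -8 - 258/5 = -298/5)
B = 211192528 (B = -152156/(-1/1388) = -152156*(-1388) = 211192528)
B/H(416) + C(548)/416436 = 211192528/330 - 298/5/416436 = 211192528*(1/330) - 298/5*1/416436 = 105596264/165 - 149/1041090 = 1465802859509/2290398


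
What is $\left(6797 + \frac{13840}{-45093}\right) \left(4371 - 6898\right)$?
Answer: $- \frac{774483251087}{45093} \approx -1.7175 \cdot 10^{7}$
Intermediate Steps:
$\left(6797 + \frac{13840}{-45093}\right) \left(4371 - 6898\right) = \left(6797 + 13840 \left(- \frac{1}{45093}\right)\right) \left(-2527\right) = \left(6797 - \frac{13840}{45093}\right) \left(-2527\right) = \frac{306483281}{45093} \left(-2527\right) = - \frac{774483251087}{45093}$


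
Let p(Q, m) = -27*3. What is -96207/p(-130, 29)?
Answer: 32069/27 ≈ 1187.7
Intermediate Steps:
p(Q, m) = -81
-96207/p(-130, 29) = -96207/(-81) = -96207*(-1/81) = 32069/27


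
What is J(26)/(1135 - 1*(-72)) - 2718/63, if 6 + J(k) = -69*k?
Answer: -377114/8449 ≈ -44.634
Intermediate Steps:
J(k) = -6 - 69*k
J(26)/(1135 - 1*(-72)) - 2718/63 = (-6 - 69*26)/(1135 - 1*(-72)) - 2718/63 = (-6 - 1794)/(1135 + 72) - 2718*1/63 = -1800/1207 - 302/7 = -377114/8449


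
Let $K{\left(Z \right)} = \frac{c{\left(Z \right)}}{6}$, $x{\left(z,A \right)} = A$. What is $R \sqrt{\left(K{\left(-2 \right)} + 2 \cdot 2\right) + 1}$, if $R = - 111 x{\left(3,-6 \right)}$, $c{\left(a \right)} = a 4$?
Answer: $222 \sqrt{33} \approx 1275.3$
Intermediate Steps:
$c{\left(a \right)} = 4 a$
$K{\left(Z \right)} = \frac{2 Z}{3}$ ($K{\left(Z \right)} = \frac{4 Z}{6} = 4 Z \frac{1}{6} = \frac{2 Z}{3}$)
$R = 666$ ($R = \left(-111\right) \left(-6\right) = 666$)
$R \sqrt{\left(K{\left(-2 \right)} + 2 \cdot 2\right) + 1} = 666 \sqrt{\left(\frac{2}{3} \left(-2\right) + 2 \cdot 2\right) + 1} = 666 \sqrt{\left(- \frac{4}{3} + 4\right) + 1} = 666 \sqrt{\frac{8}{3} + 1} = 666 \sqrt{\frac{11}{3}} = 666 \frac{\sqrt{33}}{3} = 222 \sqrt{33}$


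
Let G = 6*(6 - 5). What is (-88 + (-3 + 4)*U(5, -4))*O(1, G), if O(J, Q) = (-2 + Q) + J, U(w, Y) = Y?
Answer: -460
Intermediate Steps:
G = 6 (G = 6*1 = 6)
O(J, Q) = -2 + J + Q
(-88 + (-3 + 4)*U(5, -4))*O(1, G) = (-88 + (-3 + 4)*(-4))*(-2 + 1 + 6) = (-88 + 1*(-4))*5 = (-88 - 4)*5 = -92*5 = -460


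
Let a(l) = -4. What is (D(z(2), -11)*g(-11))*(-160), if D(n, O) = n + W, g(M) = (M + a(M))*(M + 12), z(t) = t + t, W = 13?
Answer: 40800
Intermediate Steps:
z(t) = 2*t
g(M) = (-4 + M)*(12 + M) (g(M) = (M - 4)*(M + 12) = (-4 + M)*(12 + M))
D(n, O) = 13 + n (D(n, O) = n + 13 = 13 + n)
(D(z(2), -11)*g(-11))*(-160) = ((13 + 2*2)*(-48 + (-11)² + 8*(-11)))*(-160) = ((13 + 4)*(-48 + 121 - 88))*(-160) = (17*(-15))*(-160) = -255*(-160) = 40800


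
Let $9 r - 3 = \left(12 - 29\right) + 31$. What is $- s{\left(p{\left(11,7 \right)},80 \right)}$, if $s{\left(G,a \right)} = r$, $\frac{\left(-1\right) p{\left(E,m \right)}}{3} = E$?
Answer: $- \frac{17}{9} \approx -1.8889$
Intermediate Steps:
$r = \frac{17}{9}$ ($r = \frac{1}{3} + \frac{\left(12 - 29\right) + 31}{9} = \frac{1}{3} + \frac{-17 + 31}{9} = \frac{1}{3} + \frac{1}{9} \cdot 14 = \frac{1}{3} + \frac{14}{9} = \frac{17}{9} \approx 1.8889$)
$p{\left(E,m \right)} = - 3 E$
$s{\left(G,a \right)} = \frac{17}{9}$
$- s{\left(p{\left(11,7 \right)},80 \right)} = \left(-1\right) \frac{17}{9} = - \frac{17}{9}$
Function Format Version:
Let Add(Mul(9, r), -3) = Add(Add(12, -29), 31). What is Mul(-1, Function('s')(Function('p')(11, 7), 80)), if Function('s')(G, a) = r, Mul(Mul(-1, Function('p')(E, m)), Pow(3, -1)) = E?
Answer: Rational(-17, 9) ≈ -1.8889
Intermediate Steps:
r = Rational(17, 9) (r = Add(Rational(1, 3), Mul(Rational(1, 9), Add(Add(12, -29), 31))) = Add(Rational(1, 3), Mul(Rational(1, 9), Add(-17, 31))) = Add(Rational(1, 3), Mul(Rational(1, 9), 14)) = Add(Rational(1, 3), Rational(14, 9)) = Rational(17, 9) ≈ 1.8889)
Function('p')(E, m) = Mul(-3, E)
Function('s')(G, a) = Rational(17, 9)
Mul(-1, Function('s')(Function('p')(11, 7), 80)) = Mul(-1, Rational(17, 9)) = Rational(-17, 9)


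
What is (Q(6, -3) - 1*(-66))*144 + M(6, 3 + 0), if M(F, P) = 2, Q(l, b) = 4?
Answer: 10082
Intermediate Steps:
(Q(6, -3) - 1*(-66))*144 + M(6, 3 + 0) = (4 - 1*(-66))*144 + 2 = (4 + 66)*144 + 2 = 70*144 + 2 = 10080 + 2 = 10082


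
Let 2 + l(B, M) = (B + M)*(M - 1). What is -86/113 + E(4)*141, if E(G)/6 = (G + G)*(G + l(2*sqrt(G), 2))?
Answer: 6118186/113 ≈ 54143.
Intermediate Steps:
l(B, M) = -2 + (-1 + M)*(B + M) (l(B, M) = -2 + (B + M)*(M - 1) = -2 + (B + M)*(-1 + M) = -2 + (-1 + M)*(B + M))
E(G) = 12*G*(G + 2*sqrt(G)) (E(G) = 6*((G + G)*(G + (-2 + 2**2 - 2*sqrt(G) - 1*2 + (2*sqrt(G))*2))) = 6*((2*G)*(G + (-2 + 4 - 2*sqrt(G) - 2 + 4*sqrt(G)))) = 6*((2*G)*(G + 2*sqrt(G))) = 6*(2*G*(G + 2*sqrt(G))) = 12*G*(G + 2*sqrt(G)))
-86/113 + E(4)*141 = -86/113 + (12*4*(4 + 2*sqrt(4)))*141 = -86*1/113 + (12*4*(4 + 2*2))*141 = -86/113 + (12*4*(4 + 4))*141 = -86/113 + (12*4*8)*141 = -86/113 + 384*141 = -86/113 + 54144 = 6118186/113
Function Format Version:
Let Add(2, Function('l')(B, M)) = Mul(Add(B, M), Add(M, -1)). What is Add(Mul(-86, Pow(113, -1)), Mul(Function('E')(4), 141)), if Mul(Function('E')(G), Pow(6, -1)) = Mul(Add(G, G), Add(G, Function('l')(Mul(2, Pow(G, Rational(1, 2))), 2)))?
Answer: Rational(6118186, 113) ≈ 54143.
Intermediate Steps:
Function('l')(B, M) = Add(-2, Mul(Add(-1, M), Add(B, M))) (Function('l')(B, M) = Add(-2, Mul(Add(B, M), Add(M, -1))) = Add(-2, Mul(Add(B, M), Add(-1, M))) = Add(-2, Mul(Add(-1, M), Add(B, M))))
Function('E')(G) = Mul(12, G, Add(G, Mul(2, Pow(G, Rational(1, 2))))) (Function('E')(G) = Mul(6, Mul(Add(G, G), Add(G, Add(-2, Pow(2, 2), Mul(-1, Mul(2, Pow(G, Rational(1, 2)))), Mul(-1, 2), Mul(Mul(2, Pow(G, Rational(1, 2))), 2))))) = Mul(6, Mul(Mul(2, G), Add(G, Add(-2, 4, Mul(-2, Pow(G, Rational(1, 2))), -2, Mul(4, Pow(G, Rational(1, 2))))))) = Mul(6, Mul(Mul(2, G), Add(G, Mul(2, Pow(G, Rational(1, 2)))))) = Mul(6, Mul(2, G, Add(G, Mul(2, Pow(G, Rational(1, 2)))))) = Mul(12, G, Add(G, Mul(2, Pow(G, Rational(1, 2))))))
Add(Mul(-86, Pow(113, -1)), Mul(Function('E')(4), 141)) = Add(Mul(-86, Pow(113, -1)), Mul(Mul(12, 4, Add(4, Mul(2, Pow(4, Rational(1, 2))))), 141)) = Add(Mul(-86, Rational(1, 113)), Mul(Mul(12, 4, Add(4, Mul(2, 2))), 141)) = Add(Rational(-86, 113), Mul(Mul(12, 4, Add(4, 4)), 141)) = Add(Rational(-86, 113), Mul(Mul(12, 4, 8), 141)) = Add(Rational(-86, 113), Mul(384, 141)) = Add(Rational(-86, 113), 54144) = Rational(6118186, 113)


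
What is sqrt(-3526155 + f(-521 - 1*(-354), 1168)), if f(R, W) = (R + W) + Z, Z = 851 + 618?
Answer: I*sqrt(3523685) ≈ 1877.1*I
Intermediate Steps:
Z = 1469
f(R, W) = 1469 + R + W (f(R, W) = (R + W) + 1469 = 1469 + R + W)
sqrt(-3526155 + f(-521 - 1*(-354), 1168)) = sqrt(-3526155 + (1469 + (-521 - 1*(-354)) + 1168)) = sqrt(-3526155 + (1469 + (-521 + 354) + 1168)) = sqrt(-3526155 + (1469 - 167 + 1168)) = sqrt(-3526155 + 2470) = sqrt(-3523685) = I*sqrt(3523685)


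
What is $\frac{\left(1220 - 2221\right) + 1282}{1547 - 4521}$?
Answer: $- \frac{281}{2974} \approx -0.094486$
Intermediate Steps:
$\frac{\left(1220 - 2221\right) + 1282}{1547 - 4521} = \frac{\left(1220 - 2221\right) + 1282}{-2974} = \left(-1001 + 1282\right) \left(- \frac{1}{2974}\right) = 281 \left(- \frac{1}{2974}\right) = - \frac{281}{2974}$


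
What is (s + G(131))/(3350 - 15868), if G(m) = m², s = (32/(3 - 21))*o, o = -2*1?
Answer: -154481/112662 ≈ -1.3712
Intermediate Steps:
o = -2
s = 32/9 (s = (32/(3 - 21))*(-2) = (32/(-18))*(-2) = (32*(-1/18))*(-2) = -16/9*(-2) = 32/9 ≈ 3.5556)
(s + G(131))/(3350 - 15868) = (32/9 + 131²)/(3350 - 15868) = (32/9 + 17161)/(-12518) = (154481/9)*(-1/12518) = -154481/112662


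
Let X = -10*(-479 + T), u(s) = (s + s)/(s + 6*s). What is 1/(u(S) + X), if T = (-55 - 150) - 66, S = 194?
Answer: 7/52502 ≈ 0.00013333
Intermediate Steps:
T = -271 (T = -205 - 66 = -271)
u(s) = 2/7 (u(s) = (2*s)/((7*s)) = (2*s)*(1/(7*s)) = 2/7)
X = 7500 (X = -10*(-479 - 271) = -10*(-750) = 7500)
1/(u(S) + X) = 1/(2/7 + 7500) = 1/(52502/7) = 7/52502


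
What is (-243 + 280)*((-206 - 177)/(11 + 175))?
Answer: -14171/186 ≈ -76.188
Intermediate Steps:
(-243 + 280)*((-206 - 177)/(11 + 175)) = 37*(-383/186) = -14171/186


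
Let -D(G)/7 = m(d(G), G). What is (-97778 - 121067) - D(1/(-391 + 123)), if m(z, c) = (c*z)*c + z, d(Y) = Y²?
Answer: -1128952850759945/5158686976 ≈ -2.1885e+5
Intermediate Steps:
m(z, c) = z + z*c² (m(z, c) = z*c² + z = z + z*c²)
D(G) = -7*G²*(1 + G²)
(-97778 - 121067) - D(1/(-391 + 123)) = (-97778 - 121067) - 7*(1/(-391 + 123))²*(-1 - (1/(-391 + 123))²) = -218845 - 7*(1/(-268))²*(-1 - (1/(-268))²) = -218845 - 7*(-1/268)²*(-1 - (-1/268)²) = -218845 - 7*(-1 - 1*1/71824)/71824 = -218845 - 7*(-1 - 1/71824)/71824 = -218845 - 7*(-71825)/(71824*71824) = -218845 - 1*(-502775/5158686976) = -218845 + 502775/5158686976 = -1128952850759945/5158686976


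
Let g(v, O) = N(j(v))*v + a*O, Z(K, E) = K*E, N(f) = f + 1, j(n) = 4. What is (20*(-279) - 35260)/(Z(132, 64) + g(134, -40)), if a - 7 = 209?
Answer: -20420/239 ≈ -85.439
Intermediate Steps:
a = 216 (a = 7 + 209 = 216)
N(f) = 1 + f
Z(K, E) = E*K
g(v, O) = 5*v + 216*O (g(v, O) = (1 + 4)*v + 216*O = 5*v + 216*O)
(20*(-279) - 35260)/(Z(132, 64) + g(134, -40)) = (20*(-279) - 35260)/(64*132 + (5*134 + 216*(-40))) = (-5580 - 35260)/(8448 + (670 - 8640)) = -40840/(8448 - 7970) = -40840/478 = -40840*1/478 = -20420/239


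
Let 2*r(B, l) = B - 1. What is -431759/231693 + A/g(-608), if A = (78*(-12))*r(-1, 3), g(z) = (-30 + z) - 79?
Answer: -175478617/55374627 ≈ -3.1689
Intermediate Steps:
g(z) = -109 + z
r(B, l) = -1/2 + B/2 (r(B, l) = (B - 1)/2 = (-1 + B)/2 = -1/2 + B/2)
A = 936 (A = (78*(-12))*(-1/2 + (1/2)*(-1)) = -936*(-1/2 - 1/2) = -936*(-1) = 936)
-431759/231693 + A/g(-608) = -431759/231693 + 936/(-109 - 608) = -431759*1/231693 + 936/(-717) = -431759/231693 + 936*(-1/717) = -431759/231693 - 312/239 = -175478617/55374627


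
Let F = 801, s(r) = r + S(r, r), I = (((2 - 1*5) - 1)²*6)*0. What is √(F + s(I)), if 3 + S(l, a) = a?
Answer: √798 ≈ 28.249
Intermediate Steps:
S(l, a) = -3 + a
I = 0 (I = (((2 - 5) - 1)²*6)*0 = ((-3 - 1)²*6)*0 = ((-4)²*6)*0 = (16*6)*0 = 96*0 = 0)
s(r) = -3 + 2*r (s(r) = r + (-3 + r) = -3 + 2*r)
√(F + s(I)) = √(801 + (-3 + 2*0)) = √(801 + (-3 + 0)) = √(801 - 3) = √798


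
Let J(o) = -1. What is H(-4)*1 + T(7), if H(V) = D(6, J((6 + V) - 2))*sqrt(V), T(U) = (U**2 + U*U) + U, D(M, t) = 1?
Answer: 105 + 2*I ≈ 105.0 + 2.0*I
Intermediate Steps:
T(U) = U + 2*U**2 (T(U) = (U**2 + U**2) + U = 2*U**2 + U = U + 2*U**2)
H(V) = sqrt(V) (H(V) = 1*sqrt(V) = sqrt(V))
H(-4)*1 + T(7) = sqrt(-4)*1 + 7*(1 + 2*7) = (2*I)*1 + 7*(1 + 14) = 2*I + 7*15 = 2*I + 105 = 105 + 2*I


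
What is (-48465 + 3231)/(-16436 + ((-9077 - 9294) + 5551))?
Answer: 7539/4876 ≈ 1.5461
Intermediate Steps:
(-48465 + 3231)/(-16436 + ((-9077 - 9294) + 5551)) = -45234/(-16436 + (-18371 + 5551)) = -45234/(-16436 - 12820) = -45234/(-29256) = -45234*(-1/29256) = 7539/4876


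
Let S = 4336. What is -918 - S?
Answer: -5254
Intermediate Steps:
-918 - S = -918 - 1*4336 = -918 - 4336 = -5254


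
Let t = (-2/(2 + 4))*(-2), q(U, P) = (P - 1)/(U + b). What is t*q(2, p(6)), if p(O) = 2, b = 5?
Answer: 2/21 ≈ 0.095238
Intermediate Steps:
q(U, P) = (-1 + P)/(5 + U) (q(U, P) = (P - 1)/(U + 5) = (-1 + P)/(5 + U))
t = ⅔ (t = (-2/6)*(-2) = ((⅙)*(-2))*(-2) = -⅓*(-2) = ⅔ ≈ 0.66667)
t*q(2, p(6)) = 2*((-1 + 2)/(5 + 2))/3 = 2*(1/7)/3 = 2*((⅐)*1)/3 = (⅔)*(⅐) = 2/21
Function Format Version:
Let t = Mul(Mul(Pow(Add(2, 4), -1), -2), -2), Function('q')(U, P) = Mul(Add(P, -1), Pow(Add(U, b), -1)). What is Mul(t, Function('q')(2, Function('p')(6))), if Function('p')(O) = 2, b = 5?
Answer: Rational(2, 21) ≈ 0.095238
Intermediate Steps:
Function('q')(U, P) = Mul(Pow(Add(5, U), -1), Add(-1, P)) (Function('q')(U, P) = Mul(Add(P, -1), Pow(Add(U, 5), -1)) = Mul(Add(-1, P), Pow(Add(5, U), -1)) = Mul(Pow(Add(5, U), -1), Add(-1, P)))
t = Rational(2, 3) (t = Mul(Mul(Pow(6, -1), -2), -2) = Mul(Mul(Rational(1, 6), -2), -2) = Mul(Rational(-1, 3), -2) = Rational(2, 3) ≈ 0.66667)
Mul(t, Function('q')(2, Function('p')(6))) = Mul(Rational(2, 3), Mul(Pow(Add(5, 2), -1), Add(-1, 2))) = Mul(Rational(2, 3), Mul(Pow(7, -1), 1)) = Mul(Rational(2, 3), Mul(Rational(1, 7), 1)) = Mul(Rational(2, 3), Rational(1, 7)) = Rational(2, 21)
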